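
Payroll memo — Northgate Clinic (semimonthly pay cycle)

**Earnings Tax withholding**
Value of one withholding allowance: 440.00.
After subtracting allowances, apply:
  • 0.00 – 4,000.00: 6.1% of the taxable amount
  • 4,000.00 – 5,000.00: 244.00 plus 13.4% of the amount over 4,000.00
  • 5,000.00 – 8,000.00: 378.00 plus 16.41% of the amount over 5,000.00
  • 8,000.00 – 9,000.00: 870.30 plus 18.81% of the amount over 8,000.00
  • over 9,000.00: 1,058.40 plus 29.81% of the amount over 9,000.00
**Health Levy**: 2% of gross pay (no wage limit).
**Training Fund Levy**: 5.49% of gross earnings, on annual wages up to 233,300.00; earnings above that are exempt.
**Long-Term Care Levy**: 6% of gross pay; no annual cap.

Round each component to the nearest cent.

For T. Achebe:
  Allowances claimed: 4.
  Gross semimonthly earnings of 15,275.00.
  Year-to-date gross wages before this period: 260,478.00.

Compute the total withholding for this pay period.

Earnings Tax: taxable = 15,275.00 − 4×440.00 = 13,515.00
  1,058.40 + 29.81% × (13,515.00 − 9,000.00) = 1,058.40 + 29.81% × 4,515.00 = 2,404.32
Health Levy: 2% × 15,275.00 = 305.50
Training Fund Levy: YTD 260,478.00 ≥ cap 233,300.00 → 0.00
Long-Term Care Levy: 6% × 15,275.00 = 916.50
Total: 2,404.32 + 305.50 + 0.00 + 916.50 = 3,626.32

3,626.32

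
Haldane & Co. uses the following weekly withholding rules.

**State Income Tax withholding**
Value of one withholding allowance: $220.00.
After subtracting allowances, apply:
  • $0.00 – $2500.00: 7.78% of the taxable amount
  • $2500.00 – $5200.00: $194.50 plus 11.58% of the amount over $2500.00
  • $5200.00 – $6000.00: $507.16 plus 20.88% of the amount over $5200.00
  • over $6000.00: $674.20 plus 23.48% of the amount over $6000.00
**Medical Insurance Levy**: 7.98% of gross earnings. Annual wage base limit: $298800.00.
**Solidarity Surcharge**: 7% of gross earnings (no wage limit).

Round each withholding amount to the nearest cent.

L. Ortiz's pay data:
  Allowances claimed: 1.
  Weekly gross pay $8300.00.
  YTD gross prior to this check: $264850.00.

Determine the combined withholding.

State Income Tax: taxable = $8300.00 − 1×$220.00 = $8080.00
  $674.20 + 23.48% × ($8080.00 − $6000.00) = $674.20 + 23.48% × $2080.00 = $1162.58
Medical Insurance Levy: 7.98% × $8300.00 = $662.34
Solidarity Surcharge: 7% × $8300.00 = $581.00
Total: $1162.58 + $662.34 + $581.00 = $2405.92

$2405.92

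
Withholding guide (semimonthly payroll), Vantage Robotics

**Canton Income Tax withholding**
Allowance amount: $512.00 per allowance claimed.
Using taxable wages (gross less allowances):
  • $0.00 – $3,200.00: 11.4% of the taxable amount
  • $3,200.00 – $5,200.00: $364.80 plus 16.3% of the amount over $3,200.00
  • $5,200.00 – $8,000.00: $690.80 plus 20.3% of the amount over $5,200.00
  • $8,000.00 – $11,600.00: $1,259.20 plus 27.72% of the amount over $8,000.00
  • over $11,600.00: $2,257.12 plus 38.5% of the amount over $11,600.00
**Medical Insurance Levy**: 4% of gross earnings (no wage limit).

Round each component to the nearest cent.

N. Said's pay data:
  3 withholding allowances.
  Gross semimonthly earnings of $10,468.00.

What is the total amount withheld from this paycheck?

Canton Income Tax: taxable = $10,468.00 − 3×$512.00 = $8,932.00
  $1,259.20 + 27.72% × ($8,932.00 − $8,000.00) = $1,259.20 + 27.72% × $932.00 = $1,517.55
Medical Insurance Levy: 4% × $10,468.00 = $418.72
Total: $1,517.55 + $418.72 = $1,936.27

$1,936.27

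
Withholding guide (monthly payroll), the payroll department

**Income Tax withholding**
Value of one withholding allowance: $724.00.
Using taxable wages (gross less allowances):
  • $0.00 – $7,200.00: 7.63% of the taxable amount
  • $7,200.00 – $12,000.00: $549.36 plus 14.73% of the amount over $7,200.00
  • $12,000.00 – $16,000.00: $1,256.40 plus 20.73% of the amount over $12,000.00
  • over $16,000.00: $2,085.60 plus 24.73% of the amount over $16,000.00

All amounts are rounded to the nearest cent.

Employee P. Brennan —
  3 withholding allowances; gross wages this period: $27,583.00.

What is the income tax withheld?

Income Tax: taxable = $27,583.00 − 3×$724.00 = $25,411.00
  $2,085.60 + 24.73% × ($25,411.00 − $16,000.00) = $2,085.60 + 24.73% × $9,411.00 = $4,412.94

$4,412.94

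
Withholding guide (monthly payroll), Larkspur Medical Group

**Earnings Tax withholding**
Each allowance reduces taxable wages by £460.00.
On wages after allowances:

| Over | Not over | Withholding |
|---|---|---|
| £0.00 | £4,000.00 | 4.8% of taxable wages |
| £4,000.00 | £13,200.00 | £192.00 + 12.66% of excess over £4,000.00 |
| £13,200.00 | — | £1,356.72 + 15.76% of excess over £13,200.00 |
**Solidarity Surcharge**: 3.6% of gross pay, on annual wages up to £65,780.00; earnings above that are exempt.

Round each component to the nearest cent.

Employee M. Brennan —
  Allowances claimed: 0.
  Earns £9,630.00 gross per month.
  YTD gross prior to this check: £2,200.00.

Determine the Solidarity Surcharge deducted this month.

£346.68

Solidarity Surcharge: 3.6% × £9,630.00 = £346.68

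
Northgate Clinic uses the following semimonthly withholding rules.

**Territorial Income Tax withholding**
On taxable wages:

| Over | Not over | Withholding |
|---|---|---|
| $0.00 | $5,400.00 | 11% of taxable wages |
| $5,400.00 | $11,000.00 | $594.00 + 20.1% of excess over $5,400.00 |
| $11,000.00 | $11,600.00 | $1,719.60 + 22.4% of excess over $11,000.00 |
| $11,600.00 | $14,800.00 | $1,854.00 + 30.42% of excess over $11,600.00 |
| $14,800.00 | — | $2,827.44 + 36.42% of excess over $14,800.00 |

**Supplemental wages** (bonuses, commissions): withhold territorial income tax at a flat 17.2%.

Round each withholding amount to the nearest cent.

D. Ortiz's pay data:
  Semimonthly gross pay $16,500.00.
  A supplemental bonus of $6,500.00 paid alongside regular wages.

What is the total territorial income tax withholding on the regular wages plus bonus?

Territorial Income Tax: taxable = $16,500.00
  $2,827.44 + 36.42% × ($16,500.00 − $14,800.00) = $2,827.44 + 36.42% × $1,700.00 = $3,446.58
Supplemental (17.2% flat on bonus): 17.2% × $6,500.00 = $1,118.00
Total territorial income tax: $3,446.58 + $1,118.00 = $4,564.58

$4,564.58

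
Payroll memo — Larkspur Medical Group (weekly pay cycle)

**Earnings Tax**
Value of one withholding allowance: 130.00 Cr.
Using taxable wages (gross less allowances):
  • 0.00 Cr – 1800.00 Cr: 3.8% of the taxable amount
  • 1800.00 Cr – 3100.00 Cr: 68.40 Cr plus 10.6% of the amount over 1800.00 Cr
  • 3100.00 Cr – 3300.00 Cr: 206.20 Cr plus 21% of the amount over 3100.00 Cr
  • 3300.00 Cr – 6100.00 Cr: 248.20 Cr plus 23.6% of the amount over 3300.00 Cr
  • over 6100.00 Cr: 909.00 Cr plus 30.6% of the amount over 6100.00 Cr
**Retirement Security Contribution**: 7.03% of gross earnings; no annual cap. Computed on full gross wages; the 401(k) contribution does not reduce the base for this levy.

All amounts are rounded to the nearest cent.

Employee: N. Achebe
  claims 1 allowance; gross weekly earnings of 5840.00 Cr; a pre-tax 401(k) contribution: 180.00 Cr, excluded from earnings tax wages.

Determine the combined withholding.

1185.03 Cr

Earnings Tax: taxable = 5840.00 Cr − 180.00 Cr − 1×130.00 Cr = 5530.00 Cr
  248.20 Cr + 23.6% × (5530.00 Cr − 3300.00 Cr) = 248.20 Cr + 23.6% × 2230.00 Cr = 774.48 Cr
Retirement Security Contribution: 7.03% × 5840.00 Cr = 410.55 Cr
Total: 774.48 Cr + 410.55 Cr = 1185.03 Cr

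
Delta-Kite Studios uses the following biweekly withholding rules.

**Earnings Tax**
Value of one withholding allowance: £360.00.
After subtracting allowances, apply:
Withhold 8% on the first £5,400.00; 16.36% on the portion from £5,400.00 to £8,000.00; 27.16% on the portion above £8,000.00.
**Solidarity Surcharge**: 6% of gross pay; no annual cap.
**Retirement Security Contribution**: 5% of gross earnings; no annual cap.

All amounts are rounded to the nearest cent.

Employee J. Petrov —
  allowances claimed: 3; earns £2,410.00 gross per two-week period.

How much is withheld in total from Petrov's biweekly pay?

Earnings Tax: taxable = £2,410.00 − 3×£360.00 = £1,330.00
  8% × £1,330.00 = £106.40
Solidarity Surcharge: 6% × £2,410.00 = £144.60
Retirement Security Contribution: 5% × £2,410.00 = £120.50
Total: £106.40 + £144.60 + £120.50 = £371.50

£371.50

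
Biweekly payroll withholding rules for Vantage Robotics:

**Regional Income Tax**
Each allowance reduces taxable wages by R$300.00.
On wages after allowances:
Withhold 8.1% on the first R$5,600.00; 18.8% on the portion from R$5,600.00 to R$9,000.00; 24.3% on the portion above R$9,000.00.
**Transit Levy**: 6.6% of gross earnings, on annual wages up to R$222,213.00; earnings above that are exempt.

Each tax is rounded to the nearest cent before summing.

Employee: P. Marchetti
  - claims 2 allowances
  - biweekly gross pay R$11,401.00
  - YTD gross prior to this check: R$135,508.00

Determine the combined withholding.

R$2,282.91

Regional Income Tax: taxable = R$11,401.00 − 2×R$300.00 = R$10,801.00
  R$1,092.80 + 24.3% × (R$10,801.00 − R$9,000.00) = R$1,092.80 + 24.3% × R$1,801.00 = R$1,530.44
Transit Levy: 6.6% × R$11,401.00 = R$752.47
Total: R$1,530.44 + R$752.47 = R$2,282.91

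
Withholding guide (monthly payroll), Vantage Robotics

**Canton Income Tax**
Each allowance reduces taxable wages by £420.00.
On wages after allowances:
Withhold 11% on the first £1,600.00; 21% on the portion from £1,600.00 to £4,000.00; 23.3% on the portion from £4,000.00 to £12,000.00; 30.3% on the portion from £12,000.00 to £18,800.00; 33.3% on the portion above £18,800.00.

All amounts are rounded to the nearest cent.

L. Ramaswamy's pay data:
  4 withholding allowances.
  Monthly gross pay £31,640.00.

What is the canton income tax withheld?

Canton Income Tax: taxable = £31,640.00 − 4×£420.00 = £29,960.00
  £4,604.40 + 33.3% × (£29,960.00 − £18,800.00) = £4,604.40 + 33.3% × £11,160.00 = £8,320.68

£8,320.68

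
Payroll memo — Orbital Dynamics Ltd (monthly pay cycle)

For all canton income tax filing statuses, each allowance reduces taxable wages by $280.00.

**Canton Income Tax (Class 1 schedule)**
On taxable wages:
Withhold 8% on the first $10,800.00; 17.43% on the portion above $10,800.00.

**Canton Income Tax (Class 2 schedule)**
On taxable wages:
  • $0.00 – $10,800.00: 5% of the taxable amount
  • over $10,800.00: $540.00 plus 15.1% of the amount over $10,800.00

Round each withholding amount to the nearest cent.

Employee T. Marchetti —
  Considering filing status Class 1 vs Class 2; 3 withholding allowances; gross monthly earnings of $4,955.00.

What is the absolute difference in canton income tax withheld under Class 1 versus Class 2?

$123.45

Canton Income Tax (Class 1): taxable = $4,955.00 − 3×$280.00 = $4,115.00
  8% × $4,115.00 = $329.20
Canton Income Tax (Class 2): taxable = $4,955.00 − 3×$280.00 = $4,115.00
  5% × $4,115.00 = $205.75
Difference: |$329.20 − $205.75| = $123.45 (higher under Class 1)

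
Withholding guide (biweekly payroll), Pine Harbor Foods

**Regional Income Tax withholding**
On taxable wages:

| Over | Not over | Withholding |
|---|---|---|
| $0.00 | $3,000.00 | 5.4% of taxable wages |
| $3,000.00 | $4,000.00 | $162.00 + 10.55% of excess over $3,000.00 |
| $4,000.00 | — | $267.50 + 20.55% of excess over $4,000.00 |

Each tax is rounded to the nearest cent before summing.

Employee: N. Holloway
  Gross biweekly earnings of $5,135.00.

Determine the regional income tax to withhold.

Regional Income Tax: taxable = $5,135.00
  $267.50 + 20.55% × ($5,135.00 − $4,000.00) = $267.50 + 20.55% × $1,135.00 = $500.74

$500.74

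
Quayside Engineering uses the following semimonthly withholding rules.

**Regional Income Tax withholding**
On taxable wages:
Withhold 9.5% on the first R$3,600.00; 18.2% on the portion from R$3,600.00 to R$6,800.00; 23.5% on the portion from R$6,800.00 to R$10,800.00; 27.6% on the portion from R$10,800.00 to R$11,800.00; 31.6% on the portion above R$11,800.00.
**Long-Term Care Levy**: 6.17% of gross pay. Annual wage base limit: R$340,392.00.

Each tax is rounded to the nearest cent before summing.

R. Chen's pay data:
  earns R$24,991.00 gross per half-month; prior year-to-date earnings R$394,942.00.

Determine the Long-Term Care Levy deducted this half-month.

R$0.00

Long-Term Care Levy: YTD R$394,942.00 ≥ cap R$340,392.00 → R$0.00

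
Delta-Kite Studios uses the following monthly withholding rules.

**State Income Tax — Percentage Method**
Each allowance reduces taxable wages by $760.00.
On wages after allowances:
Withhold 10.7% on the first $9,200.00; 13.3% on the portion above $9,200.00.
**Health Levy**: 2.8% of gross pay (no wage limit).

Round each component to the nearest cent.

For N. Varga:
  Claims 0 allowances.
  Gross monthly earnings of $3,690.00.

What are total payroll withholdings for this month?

State Income Tax: taxable = $3,690.00
  10.7% × $3,690.00 = $394.83
Health Levy: 2.8% × $3,690.00 = $103.32
Total: $394.83 + $103.32 = $498.15

$498.15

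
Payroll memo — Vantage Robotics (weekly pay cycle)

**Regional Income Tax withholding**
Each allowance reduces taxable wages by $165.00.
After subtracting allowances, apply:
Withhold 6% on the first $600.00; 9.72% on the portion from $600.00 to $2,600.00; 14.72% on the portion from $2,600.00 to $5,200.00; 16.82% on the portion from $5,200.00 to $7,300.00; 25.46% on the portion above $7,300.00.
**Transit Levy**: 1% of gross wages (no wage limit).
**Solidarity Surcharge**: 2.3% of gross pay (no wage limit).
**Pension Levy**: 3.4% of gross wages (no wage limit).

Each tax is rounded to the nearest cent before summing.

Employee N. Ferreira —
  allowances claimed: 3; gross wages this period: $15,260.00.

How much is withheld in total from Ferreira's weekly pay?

$3,889.35

Regional Income Tax: taxable = $15,260.00 − 3×$165.00 = $14,765.00
  $966.34 + 25.46% × ($14,765.00 − $7,300.00) = $966.34 + 25.46% × $7,465.00 = $2,866.93
Transit Levy: 1% × $15,260.00 = $152.60
Solidarity Surcharge: 2.3% × $15,260.00 = $350.98
Pension Levy: 3.4% × $15,260.00 = $518.84
Total: $2,866.93 + $152.60 + $350.98 + $518.84 = $3,889.35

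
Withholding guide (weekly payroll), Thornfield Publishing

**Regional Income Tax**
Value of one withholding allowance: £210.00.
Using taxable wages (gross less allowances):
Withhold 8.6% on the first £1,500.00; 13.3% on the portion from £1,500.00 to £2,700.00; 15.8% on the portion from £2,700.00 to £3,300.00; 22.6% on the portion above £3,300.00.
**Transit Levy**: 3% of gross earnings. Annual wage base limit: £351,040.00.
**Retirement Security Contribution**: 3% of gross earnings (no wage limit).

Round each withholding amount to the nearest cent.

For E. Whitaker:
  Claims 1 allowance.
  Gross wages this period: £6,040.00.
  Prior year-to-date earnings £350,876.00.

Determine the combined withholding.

£1,141.30

Regional Income Tax: taxable = £6,040.00 − 1×£210.00 = £5,830.00
  £383.40 + 22.6% × (£5,830.00 − £3,300.00) = £383.40 + 22.6% × £2,530.00 = £955.18
Transit Levy: cap £351,040.00 − YTD £350,876.00 = £164.00 subject; 3% × £164.00 = £4.92
Retirement Security Contribution: 3% × £6,040.00 = £181.20
Total: £955.18 + £4.92 + £181.20 = £1,141.30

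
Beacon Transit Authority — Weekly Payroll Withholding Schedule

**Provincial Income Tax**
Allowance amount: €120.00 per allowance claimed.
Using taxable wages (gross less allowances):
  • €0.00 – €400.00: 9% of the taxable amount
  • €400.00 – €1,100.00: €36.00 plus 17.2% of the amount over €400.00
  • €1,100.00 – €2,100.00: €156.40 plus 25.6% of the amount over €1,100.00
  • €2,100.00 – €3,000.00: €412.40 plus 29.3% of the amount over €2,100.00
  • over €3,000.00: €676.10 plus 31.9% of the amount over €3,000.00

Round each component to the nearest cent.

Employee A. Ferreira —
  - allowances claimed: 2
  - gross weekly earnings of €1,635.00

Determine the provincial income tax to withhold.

Provincial Income Tax: taxable = €1,635.00 − 2×€120.00 = €1,395.00
  €156.40 + 25.6% × (€1,395.00 − €1,100.00) = €156.40 + 25.6% × €295.00 = €231.92

€231.92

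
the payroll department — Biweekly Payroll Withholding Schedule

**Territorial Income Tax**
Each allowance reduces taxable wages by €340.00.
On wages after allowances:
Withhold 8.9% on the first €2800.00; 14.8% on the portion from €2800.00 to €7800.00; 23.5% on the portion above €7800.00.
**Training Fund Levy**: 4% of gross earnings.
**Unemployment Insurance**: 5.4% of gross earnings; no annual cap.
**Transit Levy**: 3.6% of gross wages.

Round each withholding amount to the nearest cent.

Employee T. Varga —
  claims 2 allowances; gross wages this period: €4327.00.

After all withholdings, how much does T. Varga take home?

Territorial Income Tax: taxable = €4327.00 − 2×€340.00 = €3647.00
  €249.20 + 14.8% × (€3647.00 − €2800.00) = €249.20 + 14.8% × €847.00 = €374.56
Training Fund Levy: 4% × €4327.00 = €173.08
Unemployment Insurance: 5.4% × €4327.00 = €233.66
Transit Levy: 3.6% × €4327.00 = €155.77
Total withheld: €374.56 + €173.08 + €233.66 + €155.77 = €937.07
Net pay: €4327.00 − €937.07 = €3389.93

€3389.93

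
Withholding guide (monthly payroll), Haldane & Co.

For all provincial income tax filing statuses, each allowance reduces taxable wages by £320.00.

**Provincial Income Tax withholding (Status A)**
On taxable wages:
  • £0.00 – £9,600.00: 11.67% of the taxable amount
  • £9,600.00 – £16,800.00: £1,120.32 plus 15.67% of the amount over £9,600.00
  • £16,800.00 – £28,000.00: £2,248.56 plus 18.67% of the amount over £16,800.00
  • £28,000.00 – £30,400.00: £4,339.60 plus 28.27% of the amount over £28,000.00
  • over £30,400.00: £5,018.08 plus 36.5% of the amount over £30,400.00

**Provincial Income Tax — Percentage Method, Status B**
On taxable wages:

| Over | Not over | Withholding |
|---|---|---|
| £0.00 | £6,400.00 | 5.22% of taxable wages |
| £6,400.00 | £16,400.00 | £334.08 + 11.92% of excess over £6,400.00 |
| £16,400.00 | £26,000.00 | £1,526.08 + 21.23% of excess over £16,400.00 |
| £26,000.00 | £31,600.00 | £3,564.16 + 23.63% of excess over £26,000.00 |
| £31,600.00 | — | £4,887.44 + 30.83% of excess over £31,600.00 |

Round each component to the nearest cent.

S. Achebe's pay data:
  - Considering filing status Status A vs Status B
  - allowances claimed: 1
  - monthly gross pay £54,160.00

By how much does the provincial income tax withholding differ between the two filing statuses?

Provincial Income Tax (Status A): taxable = £54,160.00 − 1×£320.00 = £53,840.00
  £5,018.08 + 36.5% × (£53,840.00 − £30,400.00) = £5,018.08 + 36.5% × £23,440.00 = £13,573.68
Provincial Income Tax (Status B): taxable = £54,160.00 − 1×£320.00 = £53,840.00
  £4,887.44 + 30.83% × (£53,840.00 − £31,600.00) = £4,887.44 + 30.83% × £22,240.00 = £11,744.03
Difference: |£13,573.68 − £11,744.03| = £1,829.65 (higher under Status A)

£1,829.65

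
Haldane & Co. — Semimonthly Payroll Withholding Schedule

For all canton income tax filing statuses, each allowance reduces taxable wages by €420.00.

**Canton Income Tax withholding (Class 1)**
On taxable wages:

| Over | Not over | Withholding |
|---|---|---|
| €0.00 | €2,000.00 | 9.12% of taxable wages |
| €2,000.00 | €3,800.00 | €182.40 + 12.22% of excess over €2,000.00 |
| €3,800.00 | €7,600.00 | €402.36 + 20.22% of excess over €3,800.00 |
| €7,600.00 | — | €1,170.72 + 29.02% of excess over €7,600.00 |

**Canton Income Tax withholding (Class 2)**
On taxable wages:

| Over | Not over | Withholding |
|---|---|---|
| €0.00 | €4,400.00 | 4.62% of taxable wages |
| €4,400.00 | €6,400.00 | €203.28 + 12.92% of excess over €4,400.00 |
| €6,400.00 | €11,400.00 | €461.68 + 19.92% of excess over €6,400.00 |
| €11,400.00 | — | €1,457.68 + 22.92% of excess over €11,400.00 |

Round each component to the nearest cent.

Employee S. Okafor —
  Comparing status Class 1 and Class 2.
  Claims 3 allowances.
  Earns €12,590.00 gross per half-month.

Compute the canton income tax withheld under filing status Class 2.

€1,443.74

Canton Income Tax (Class 2): taxable = €12,590.00 − 3×€420.00 = €11,330.00
  €461.68 + 19.92% × (€11,330.00 − €6,400.00) = €461.68 + 19.92% × €4,930.00 = €1,443.74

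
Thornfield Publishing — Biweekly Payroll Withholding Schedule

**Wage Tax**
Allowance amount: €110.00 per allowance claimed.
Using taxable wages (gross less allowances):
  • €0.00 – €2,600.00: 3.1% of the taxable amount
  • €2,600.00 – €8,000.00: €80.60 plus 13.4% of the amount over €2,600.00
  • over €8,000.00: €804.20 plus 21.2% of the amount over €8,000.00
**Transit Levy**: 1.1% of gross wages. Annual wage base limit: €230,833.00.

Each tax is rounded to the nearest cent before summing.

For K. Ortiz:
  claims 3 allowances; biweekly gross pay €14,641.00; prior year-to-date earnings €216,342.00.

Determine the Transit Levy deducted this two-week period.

Transit Levy: cap €230,833.00 − YTD €216,342.00 = €14,491.00 subject; 1.1% × €14,491.00 = €159.40

€159.40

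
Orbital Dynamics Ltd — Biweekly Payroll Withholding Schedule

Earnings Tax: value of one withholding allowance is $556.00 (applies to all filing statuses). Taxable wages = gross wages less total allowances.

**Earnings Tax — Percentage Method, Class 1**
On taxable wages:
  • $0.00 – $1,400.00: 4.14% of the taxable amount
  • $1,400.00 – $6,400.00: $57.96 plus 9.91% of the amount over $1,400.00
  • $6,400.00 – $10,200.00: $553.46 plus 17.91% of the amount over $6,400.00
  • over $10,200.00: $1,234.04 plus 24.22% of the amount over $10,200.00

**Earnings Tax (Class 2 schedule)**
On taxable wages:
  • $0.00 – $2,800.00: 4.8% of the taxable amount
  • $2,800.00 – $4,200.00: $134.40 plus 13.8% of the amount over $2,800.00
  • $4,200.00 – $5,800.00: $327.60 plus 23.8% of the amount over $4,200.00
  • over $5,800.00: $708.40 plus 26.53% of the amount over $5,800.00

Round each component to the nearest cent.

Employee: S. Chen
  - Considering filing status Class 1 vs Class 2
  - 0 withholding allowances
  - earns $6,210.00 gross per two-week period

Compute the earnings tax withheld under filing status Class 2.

$817.17

Earnings Tax (Class 2): taxable = $6,210.00
  $708.40 + 26.53% × ($6,210.00 − $5,800.00) = $708.40 + 26.53% × $410.00 = $817.17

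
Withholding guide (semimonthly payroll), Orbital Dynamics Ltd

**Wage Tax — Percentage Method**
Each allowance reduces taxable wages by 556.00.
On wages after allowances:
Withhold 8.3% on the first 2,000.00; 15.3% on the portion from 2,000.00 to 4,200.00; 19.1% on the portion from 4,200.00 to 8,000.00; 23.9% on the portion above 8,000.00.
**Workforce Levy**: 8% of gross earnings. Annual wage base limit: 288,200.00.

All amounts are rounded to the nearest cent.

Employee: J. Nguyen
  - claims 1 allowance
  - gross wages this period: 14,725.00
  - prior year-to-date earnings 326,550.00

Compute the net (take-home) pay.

12,022.21

Wage Tax: taxable = 14,725.00 − 1×556.00 = 14,169.00
  1,228.40 + 23.9% × (14,169.00 − 8,000.00) = 1,228.40 + 23.9% × 6,169.00 = 2,702.79
Workforce Levy: YTD 326,550.00 ≥ cap 288,200.00 → 0.00
Total withheld: 2,702.79 + 0.00 = 2,702.79
Net pay: 14,725.00 − 2,702.79 = 12,022.21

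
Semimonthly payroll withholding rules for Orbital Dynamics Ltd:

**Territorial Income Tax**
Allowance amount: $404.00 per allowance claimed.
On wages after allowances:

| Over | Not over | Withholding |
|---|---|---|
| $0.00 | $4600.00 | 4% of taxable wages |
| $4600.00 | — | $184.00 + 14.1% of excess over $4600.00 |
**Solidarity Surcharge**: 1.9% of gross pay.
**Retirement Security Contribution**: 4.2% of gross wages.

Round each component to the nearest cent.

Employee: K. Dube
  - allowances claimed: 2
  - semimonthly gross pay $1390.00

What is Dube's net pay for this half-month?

$1281.93

Territorial Income Tax: taxable = $1390.00 − 2×$404.00 = $582.00
  4% × $582.00 = $23.28
Solidarity Surcharge: 1.9% × $1390.00 = $26.41
Retirement Security Contribution: 4.2% × $1390.00 = $58.38
Total withheld: $23.28 + $26.41 + $58.38 = $108.07
Net pay: $1390.00 − $108.07 = $1281.93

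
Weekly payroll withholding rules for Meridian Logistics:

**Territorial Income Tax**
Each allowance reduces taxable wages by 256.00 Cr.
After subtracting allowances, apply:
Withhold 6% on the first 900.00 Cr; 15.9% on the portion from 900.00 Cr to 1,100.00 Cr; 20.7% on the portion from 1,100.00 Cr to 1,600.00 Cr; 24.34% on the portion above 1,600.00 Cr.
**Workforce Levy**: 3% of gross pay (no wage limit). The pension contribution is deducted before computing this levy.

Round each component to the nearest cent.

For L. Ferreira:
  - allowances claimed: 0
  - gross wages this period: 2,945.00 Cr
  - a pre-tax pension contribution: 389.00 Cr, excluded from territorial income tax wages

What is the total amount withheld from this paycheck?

Territorial Income Tax: taxable = 2,945.00 Cr − 389.00 Cr = 2,556.00 Cr
  189.30 Cr + 24.34% × (2,556.00 Cr − 1,600.00 Cr) = 189.30 Cr + 24.34% × 956.00 Cr = 421.99 Cr
Workforce Levy: 3% × 2,556.00 Cr = 76.68 Cr
Total: 421.99 Cr + 76.68 Cr = 498.67 Cr

498.67 Cr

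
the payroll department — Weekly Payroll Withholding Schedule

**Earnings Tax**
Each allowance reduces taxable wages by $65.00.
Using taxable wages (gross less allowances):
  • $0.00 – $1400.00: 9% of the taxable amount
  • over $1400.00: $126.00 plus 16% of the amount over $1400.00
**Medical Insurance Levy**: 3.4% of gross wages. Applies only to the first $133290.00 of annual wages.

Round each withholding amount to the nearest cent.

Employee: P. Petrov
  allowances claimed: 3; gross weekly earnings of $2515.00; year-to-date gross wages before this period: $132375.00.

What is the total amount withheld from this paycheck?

$304.31

Earnings Tax: taxable = $2515.00 − 3×$65.00 = $2320.00
  $126.00 + 16% × ($2320.00 − $1400.00) = $126.00 + 16% × $920.00 = $273.20
Medical Insurance Levy: cap $133290.00 − YTD $132375.00 = $915.00 subject; 3.4% × $915.00 = $31.11
Total: $273.20 + $31.11 = $304.31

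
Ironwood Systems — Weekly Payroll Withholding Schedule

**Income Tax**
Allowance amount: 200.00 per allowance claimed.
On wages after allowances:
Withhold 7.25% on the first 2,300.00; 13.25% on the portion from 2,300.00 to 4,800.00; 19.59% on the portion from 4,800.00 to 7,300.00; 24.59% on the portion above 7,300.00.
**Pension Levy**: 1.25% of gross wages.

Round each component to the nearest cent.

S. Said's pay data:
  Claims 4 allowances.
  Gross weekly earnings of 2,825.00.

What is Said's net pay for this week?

2,642.88

Income Tax: taxable = 2,825.00 − 4×200.00 = 2,025.00
  7.25% × 2,025.00 = 146.81
Pension Levy: 1.25% × 2,825.00 = 35.31
Total withheld: 146.81 + 35.31 = 182.12
Net pay: 2,825.00 − 182.12 = 2,642.88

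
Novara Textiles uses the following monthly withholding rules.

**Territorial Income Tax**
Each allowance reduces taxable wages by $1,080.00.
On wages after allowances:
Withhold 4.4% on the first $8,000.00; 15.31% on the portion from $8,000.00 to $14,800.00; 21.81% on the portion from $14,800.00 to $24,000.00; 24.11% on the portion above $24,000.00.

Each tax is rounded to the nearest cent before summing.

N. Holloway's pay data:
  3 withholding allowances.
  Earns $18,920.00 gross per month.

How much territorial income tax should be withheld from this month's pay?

$1,585.01

Territorial Income Tax: taxable = $18,920.00 − 3×$1,080.00 = $15,680.00
  $1,393.08 + 21.81% × ($15,680.00 − $14,800.00) = $1,393.08 + 21.81% × $880.00 = $1,585.01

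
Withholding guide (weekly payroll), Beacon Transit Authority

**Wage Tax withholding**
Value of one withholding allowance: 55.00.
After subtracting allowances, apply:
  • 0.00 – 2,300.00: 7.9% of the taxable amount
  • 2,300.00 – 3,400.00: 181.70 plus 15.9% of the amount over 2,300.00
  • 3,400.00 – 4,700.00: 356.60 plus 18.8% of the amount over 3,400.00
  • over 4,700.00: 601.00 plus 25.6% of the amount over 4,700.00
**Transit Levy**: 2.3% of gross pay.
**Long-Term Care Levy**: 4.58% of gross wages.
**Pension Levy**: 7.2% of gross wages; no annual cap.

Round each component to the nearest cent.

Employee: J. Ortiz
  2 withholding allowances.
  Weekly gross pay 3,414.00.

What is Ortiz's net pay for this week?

2,591.97

Wage Tax: taxable = 3,414.00 − 2×55.00 = 3,304.00
  181.70 + 15.9% × (3,304.00 − 2,300.00) = 181.70 + 15.9% × 1,004.00 = 341.34
Transit Levy: 2.3% × 3,414.00 = 78.52
Long-Term Care Levy: 4.58% × 3,414.00 = 156.36
Pension Levy: 7.2% × 3,414.00 = 245.81
Total withheld: 341.34 + 78.52 + 156.36 + 245.81 = 822.03
Net pay: 3,414.00 − 822.03 = 2,591.97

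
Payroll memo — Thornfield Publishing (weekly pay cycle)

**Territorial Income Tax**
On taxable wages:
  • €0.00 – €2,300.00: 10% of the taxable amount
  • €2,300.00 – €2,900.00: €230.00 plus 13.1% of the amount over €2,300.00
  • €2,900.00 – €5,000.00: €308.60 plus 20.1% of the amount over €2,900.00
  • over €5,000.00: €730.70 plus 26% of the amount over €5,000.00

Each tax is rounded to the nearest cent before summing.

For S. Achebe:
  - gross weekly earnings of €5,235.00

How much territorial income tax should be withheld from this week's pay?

Territorial Income Tax: taxable = €5,235.00
  €730.70 + 26% × (€5,235.00 − €5,000.00) = €730.70 + 26% × €235.00 = €791.80

€791.80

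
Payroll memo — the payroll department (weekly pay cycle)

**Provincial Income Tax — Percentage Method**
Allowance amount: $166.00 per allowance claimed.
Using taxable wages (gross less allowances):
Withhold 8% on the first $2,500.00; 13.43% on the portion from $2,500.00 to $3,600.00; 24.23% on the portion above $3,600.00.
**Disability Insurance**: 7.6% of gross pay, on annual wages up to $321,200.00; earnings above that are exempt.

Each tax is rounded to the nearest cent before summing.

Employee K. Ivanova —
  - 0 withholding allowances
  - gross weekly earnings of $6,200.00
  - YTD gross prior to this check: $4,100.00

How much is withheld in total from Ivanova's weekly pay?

Provincial Income Tax: taxable = $6,200.00
  $347.73 + 24.23% × ($6,200.00 − $3,600.00) = $347.73 + 24.23% × $2,600.00 = $977.71
Disability Insurance: 7.6% × $6,200.00 = $471.20
Total: $977.71 + $471.20 = $1,448.91

$1,448.91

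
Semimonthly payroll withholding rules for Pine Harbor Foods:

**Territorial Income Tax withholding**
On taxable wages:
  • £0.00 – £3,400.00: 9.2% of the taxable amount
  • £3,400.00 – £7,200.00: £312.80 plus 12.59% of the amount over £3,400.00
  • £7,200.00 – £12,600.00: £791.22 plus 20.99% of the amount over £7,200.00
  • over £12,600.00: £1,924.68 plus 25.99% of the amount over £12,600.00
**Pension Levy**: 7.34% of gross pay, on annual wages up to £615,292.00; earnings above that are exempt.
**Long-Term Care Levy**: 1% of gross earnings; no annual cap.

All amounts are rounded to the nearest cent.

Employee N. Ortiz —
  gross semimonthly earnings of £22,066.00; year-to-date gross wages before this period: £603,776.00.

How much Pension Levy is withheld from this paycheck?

Pension Levy: cap £615,292.00 − YTD £603,776.00 = £11,516.00 subject; 7.34% × £11,516.00 = £845.27

£845.27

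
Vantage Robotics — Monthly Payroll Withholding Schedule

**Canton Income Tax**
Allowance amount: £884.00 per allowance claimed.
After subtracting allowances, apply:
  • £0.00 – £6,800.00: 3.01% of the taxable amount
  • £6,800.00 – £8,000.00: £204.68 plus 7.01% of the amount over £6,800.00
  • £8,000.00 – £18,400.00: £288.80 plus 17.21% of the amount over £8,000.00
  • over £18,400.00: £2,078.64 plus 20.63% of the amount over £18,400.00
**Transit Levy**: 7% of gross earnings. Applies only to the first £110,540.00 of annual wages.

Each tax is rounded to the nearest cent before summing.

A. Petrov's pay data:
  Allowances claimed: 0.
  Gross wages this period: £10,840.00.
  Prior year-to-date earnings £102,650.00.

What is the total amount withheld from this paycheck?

Canton Income Tax: taxable = £10,840.00
  £288.80 + 17.21% × (£10,840.00 − £8,000.00) = £288.80 + 17.21% × £2,840.00 = £777.56
Transit Levy: cap £110,540.00 − YTD £102,650.00 = £7,890.00 subject; 7% × £7,890.00 = £552.30
Total: £777.56 + £552.30 = £1,329.86

£1,329.86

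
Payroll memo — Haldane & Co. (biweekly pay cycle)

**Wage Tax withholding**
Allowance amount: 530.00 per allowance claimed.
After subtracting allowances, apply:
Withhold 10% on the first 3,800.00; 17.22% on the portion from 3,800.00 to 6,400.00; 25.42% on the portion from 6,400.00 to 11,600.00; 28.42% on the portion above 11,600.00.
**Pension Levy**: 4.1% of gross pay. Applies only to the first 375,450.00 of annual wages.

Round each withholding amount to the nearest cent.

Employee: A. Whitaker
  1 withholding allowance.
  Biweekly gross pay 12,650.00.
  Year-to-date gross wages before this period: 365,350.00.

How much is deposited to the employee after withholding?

9,938.56

Wage Tax: taxable = 12,650.00 − 1×530.00 = 12,120.00
  2,149.56 + 28.42% × (12,120.00 − 11,600.00) = 2,149.56 + 28.42% × 520.00 = 2,297.34
Pension Levy: cap 375,450.00 − YTD 365,350.00 = 10,100.00 subject; 4.1% × 10,100.00 = 414.10
Total withheld: 2,297.34 + 414.10 = 2,711.44
Net pay: 12,650.00 − 2,711.44 = 9,938.56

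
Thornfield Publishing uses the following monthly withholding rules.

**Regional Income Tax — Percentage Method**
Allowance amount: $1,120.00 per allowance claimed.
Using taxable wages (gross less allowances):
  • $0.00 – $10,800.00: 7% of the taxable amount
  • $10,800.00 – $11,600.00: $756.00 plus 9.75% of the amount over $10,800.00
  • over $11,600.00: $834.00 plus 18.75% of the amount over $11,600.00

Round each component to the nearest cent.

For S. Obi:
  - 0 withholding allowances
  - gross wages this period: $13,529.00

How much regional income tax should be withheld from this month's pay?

$1,195.69

Regional Income Tax: taxable = $13,529.00
  $834.00 + 18.75% × ($13,529.00 − $11,600.00) = $834.00 + 18.75% × $1,929.00 = $1,195.69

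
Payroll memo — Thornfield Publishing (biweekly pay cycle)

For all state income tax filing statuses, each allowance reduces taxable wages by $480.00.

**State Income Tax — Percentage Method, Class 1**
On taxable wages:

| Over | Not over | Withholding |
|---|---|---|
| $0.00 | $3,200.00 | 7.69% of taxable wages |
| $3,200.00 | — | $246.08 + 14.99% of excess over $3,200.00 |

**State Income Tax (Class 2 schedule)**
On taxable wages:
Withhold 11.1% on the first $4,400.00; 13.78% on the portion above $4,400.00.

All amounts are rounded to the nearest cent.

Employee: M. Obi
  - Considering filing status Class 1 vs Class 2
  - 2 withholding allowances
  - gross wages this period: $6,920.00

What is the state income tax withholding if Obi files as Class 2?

$703.37

State Income Tax (Class 2): taxable = $6,920.00 − 2×$480.00 = $5,960.00
  $488.40 + 13.78% × ($5,960.00 − $4,400.00) = $488.40 + 13.78% × $1,560.00 = $703.37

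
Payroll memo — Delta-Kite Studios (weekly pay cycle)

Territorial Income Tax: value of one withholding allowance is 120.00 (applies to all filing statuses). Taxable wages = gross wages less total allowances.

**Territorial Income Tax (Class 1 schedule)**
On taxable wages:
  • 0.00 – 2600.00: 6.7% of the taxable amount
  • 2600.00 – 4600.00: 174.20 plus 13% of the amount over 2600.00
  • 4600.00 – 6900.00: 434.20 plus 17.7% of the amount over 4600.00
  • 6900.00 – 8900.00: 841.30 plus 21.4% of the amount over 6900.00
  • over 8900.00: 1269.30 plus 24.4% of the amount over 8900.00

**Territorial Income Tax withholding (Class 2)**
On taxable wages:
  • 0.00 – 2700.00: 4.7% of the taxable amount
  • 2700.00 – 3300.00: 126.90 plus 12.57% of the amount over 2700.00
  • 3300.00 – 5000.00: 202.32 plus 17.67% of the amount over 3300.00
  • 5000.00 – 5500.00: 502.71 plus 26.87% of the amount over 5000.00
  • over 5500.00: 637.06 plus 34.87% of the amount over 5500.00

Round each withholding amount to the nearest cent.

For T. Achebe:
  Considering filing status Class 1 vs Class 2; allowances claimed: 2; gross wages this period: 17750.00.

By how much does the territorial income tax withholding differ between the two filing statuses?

1454.81

Territorial Income Tax (Class 1): taxable = 17750.00 − 2×120.00 = 17510.00
  1269.30 + 24.4% × (17510.00 − 8900.00) = 1269.30 + 24.4% × 8610.00 = 3370.14
Territorial Income Tax (Class 2): taxable = 17750.00 − 2×120.00 = 17510.00
  637.06 + 34.87% × (17510.00 − 5500.00) = 637.06 + 34.87% × 12010.00 = 4824.95
Difference: |3370.14 − 4824.95| = 1454.81 (higher under Class 2)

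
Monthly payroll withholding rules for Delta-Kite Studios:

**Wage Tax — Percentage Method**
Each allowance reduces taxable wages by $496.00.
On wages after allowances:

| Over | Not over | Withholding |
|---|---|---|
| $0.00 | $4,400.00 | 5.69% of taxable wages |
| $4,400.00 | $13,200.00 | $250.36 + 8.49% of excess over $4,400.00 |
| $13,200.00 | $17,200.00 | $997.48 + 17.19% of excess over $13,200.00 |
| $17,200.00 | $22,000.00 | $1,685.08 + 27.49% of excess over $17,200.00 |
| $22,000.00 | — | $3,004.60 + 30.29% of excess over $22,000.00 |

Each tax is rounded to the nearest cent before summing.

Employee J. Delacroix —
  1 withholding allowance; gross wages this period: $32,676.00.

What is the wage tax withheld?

Wage Tax: taxable = $32,676.00 − 1×$496.00 = $32,180.00
  $3,004.60 + 30.29% × ($32,180.00 − $22,000.00) = $3,004.60 + 30.29% × $10,180.00 = $6,088.12

$6,088.12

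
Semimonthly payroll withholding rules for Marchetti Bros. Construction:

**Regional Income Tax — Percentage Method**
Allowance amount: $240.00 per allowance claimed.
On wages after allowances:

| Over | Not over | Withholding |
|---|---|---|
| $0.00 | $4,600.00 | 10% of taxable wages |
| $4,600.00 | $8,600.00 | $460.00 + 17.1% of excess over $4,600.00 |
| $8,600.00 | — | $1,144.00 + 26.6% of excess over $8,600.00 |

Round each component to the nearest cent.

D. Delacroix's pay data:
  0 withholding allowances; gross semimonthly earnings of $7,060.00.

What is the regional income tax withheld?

Regional Income Tax: taxable = $7,060.00
  $460.00 + 17.1% × ($7,060.00 − $4,600.00) = $460.00 + 17.1% × $2,460.00 = $880.66

$880.66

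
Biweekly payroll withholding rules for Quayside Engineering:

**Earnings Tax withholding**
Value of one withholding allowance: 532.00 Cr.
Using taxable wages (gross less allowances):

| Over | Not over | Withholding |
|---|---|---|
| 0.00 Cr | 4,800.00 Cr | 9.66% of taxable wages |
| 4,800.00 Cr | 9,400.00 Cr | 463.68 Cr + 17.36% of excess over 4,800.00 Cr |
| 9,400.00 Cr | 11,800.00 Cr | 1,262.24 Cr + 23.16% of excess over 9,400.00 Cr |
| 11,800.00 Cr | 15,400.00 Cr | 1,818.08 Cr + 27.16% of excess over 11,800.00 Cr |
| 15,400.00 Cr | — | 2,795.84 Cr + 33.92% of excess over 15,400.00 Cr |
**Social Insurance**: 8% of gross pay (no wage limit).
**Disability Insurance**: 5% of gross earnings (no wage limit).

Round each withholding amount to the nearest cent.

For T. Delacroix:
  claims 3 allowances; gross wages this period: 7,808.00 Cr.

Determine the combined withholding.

1,723.84 Cr

Earnings Tax: taxable = 7,808.00 Cr − 3×532.00 Cr = 6,212.00 Cr
  463.68 Cr + 17.36% × (6,212.00 Cr − 4,800.00 Cr) = 463.68 Cr + 17.36% × 1,412.00 Cr = 708.80 Cr
Social Insurance: 8% × 7,808.00 Cr = 624.64 Cr
Disability Insurance: 5% × 7,808.00 Cr = 390.40 Cr
Total: 708.80 Cr + 624.64 Cr + 390.40 Cr = 1,723.84 Cr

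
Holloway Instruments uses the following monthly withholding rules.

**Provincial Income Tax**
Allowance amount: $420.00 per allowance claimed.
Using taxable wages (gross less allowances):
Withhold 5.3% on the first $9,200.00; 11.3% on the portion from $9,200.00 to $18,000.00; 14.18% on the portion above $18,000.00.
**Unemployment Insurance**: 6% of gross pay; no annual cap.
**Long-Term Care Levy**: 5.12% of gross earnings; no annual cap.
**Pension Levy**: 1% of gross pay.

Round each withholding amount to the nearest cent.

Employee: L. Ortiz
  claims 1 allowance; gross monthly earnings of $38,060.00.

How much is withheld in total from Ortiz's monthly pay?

Provincial Income Tax: taxable = $38,060.00 − 1×$420.00 = $37,640.00
  $1,482.00 + 14.18% × ($37,640.00 − $18,000.00) = $1,482.00 + 14.18% × $19,640.00 = $4,266.95
Unemployment Insurance: 6% × $38,060.00 = $2,283.60
Long-Term Care Levy: 5.12% × $38,060.00 = $1,948.67
Pension Levy: 1% × $38,060.00 = $380.60
Total: $4,266.95 + $2,283.60 + $1,948.67 + $380.60 = $8,879.82

$8,879.82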